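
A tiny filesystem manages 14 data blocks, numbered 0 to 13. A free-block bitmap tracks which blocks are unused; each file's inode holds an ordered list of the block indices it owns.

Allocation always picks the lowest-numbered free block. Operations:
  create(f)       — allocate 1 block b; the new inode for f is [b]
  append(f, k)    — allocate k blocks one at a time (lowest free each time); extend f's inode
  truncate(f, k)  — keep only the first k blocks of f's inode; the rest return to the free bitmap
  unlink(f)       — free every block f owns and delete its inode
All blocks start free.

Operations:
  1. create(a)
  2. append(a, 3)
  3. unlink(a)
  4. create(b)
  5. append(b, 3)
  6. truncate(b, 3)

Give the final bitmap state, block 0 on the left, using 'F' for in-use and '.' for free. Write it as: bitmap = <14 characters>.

bitmap = FFF...........

create(a): bitmap=F............. | a=[0]
append(a, 3): bitmap=FFFF.......... | a=[0, 1, 2, 3]
unlink(a): bitmap=.............. | 
create(b): bitmap=F............. | b=[0]
append(b, 3): bitmap=FFFF.......... | b=[0, 1, 2, 3]
truncate(b, 3): bitmap=FFF........... | b=[0, 1, 2]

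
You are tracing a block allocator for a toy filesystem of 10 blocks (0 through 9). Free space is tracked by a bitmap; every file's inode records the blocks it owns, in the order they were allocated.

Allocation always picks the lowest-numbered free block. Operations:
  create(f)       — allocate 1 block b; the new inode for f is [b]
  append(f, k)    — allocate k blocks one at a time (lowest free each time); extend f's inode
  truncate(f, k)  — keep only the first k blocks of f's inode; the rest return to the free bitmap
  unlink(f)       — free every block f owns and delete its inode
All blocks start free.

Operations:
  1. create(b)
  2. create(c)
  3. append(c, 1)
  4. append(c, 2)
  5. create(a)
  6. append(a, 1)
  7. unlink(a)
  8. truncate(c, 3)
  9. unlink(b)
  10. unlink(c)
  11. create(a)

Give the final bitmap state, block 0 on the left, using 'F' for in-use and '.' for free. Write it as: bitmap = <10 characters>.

bitmap = F.........

  1. create(b)  ⇒  F.........  {b→[0]}
  2. create(c)  ⇒  FF........  {b→[0]; c→[1]}
  3. append(c, 1)  ⇒  FFF.......  {b→[0]; c→[1, 2]}
  4. append(c, 2)  ⇒  FFFFF.....  {b→[0]; c→[1, 2, 3, 4]}
  5. create(a)  ⇒  FFFFFF....  {a→[5]; b→[0]; c→[1, 2, 3, 4]}
  6. append(a, 1)  ⇒  FFFFFFF...  {a→[5, 6]; b→[0]; c→[1, 2, 3, 4]}
  7. unlink(a)  ⇒  FFFFF.....  {b→[0]; c→[1, 2, 3, 4]}
  8. truncate(c, 3)  ⇒  FFFF......  {b→[0]; c→[1, 2, 3]}
  9. unlink(b)  ⇒  .FFF......  {c→[1, 2, 3]}
  10. unlink(c)  ⇒  ..........  {}
  11. create(a)  ⇒  F.........  {a→[0]}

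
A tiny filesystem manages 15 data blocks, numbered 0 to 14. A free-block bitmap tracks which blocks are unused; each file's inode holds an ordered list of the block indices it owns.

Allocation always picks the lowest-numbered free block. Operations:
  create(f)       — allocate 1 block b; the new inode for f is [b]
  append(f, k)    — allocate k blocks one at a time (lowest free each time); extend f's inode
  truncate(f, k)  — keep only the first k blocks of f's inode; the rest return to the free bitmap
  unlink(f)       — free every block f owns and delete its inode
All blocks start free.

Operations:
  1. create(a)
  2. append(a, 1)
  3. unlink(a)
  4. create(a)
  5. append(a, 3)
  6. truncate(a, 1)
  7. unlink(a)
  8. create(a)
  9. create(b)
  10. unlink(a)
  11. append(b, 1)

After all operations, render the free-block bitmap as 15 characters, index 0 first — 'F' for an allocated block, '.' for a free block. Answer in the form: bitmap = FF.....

bitmap = FF.............

after create(a) → a:[0]  free=[F..............]
after append(a, 1) → a:[0, 1]  free=[FF.............]
after unlink(a) →   free=[...............]
after create(a) → a:[0]  free=[F..............]
after append(a, 3) → a:[0, 1, 2, 3]  free=[FFFF...........]
after truncate(a, 1) → a:[0]  free=[F..............]
after unlink(a) →   free=[...............]
after create(a) → a:[0]  free=[F..............]
after create(b) → a:[0], b:[1]  free=[FF.............]
after unlink(a) → b:[1]  free=[.F.............]
after append(b, 1) → b:[1, 0]  free=[FF.............]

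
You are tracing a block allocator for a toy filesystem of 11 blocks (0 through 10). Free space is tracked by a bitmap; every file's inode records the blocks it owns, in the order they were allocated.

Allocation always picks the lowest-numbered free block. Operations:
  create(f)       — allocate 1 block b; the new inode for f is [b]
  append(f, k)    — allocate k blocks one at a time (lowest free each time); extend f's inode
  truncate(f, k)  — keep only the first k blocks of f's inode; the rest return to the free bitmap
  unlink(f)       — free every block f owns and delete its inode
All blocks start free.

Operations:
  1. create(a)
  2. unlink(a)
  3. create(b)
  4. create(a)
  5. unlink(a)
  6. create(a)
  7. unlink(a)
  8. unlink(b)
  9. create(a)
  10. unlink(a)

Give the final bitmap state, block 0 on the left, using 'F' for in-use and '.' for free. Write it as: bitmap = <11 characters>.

after create(a) → a:[0]  free=[F..........]
after unlink(a) →   free=[...........]
after create(b) → b:[0]  free=[F..........]
after create(a) → a:[1], b:[0]  free=[FF.........]
after unlink(a) → b:[0]  free=[F..........]
after create(a) → a:[1], b:[0]  free=[FF.........]
after unlink(a) → b:[0]  free=[F..........]
after unlink(b) →   free=[...........]
after create(a) → a:[0]  free=[F..........]
after unlink(a) →   free=[...........]

bitmap = ...........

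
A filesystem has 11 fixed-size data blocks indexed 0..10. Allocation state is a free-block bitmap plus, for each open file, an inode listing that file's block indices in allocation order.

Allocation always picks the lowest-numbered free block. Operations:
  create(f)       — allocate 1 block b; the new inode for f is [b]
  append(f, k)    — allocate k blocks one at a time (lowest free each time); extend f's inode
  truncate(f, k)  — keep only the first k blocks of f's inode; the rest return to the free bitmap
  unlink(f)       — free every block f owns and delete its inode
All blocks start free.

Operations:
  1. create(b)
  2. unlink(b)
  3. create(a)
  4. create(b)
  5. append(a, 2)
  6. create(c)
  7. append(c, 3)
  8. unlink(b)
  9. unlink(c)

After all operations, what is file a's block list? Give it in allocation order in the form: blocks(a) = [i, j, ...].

blocks(a) = [0, 2, 3]

after create(b) → b:[0]  free=[F..........]
after unlink(b) →   free=[...........]
after create(a) → a:[0]  free=[F..........]
after create(b) → a:[0], b:[1]  free=[FF.........]
after append(a, 2) → a:[0, 2, 3], b:[1]  free=[FFFF.......]
after create(c) → a:[0, 2, 3], b:[1], c:[4]  free=[FFFFF......]
after append(c, 3) → a:[0, 2, 3], b:[1], c:[4, 5, 6, 7]  free=[FFFFFFFF...]
after unlink(b) → a:[0, 2, 3], c:[4, 5, 6, 7]  free=[F.FFFFFF...]
after unlink(c) → a:[0, 2, 3]  free=[F.FF.......]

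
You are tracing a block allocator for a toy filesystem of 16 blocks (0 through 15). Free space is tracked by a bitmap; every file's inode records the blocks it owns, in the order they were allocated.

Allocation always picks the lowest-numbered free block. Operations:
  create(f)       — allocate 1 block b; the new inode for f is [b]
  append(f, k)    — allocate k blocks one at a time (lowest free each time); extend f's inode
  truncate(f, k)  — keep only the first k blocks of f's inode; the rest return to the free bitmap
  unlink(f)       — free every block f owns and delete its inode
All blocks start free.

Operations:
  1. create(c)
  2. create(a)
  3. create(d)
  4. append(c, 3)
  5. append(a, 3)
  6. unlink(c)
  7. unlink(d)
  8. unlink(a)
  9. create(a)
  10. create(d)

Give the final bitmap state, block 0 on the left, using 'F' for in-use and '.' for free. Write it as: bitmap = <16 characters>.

after create(c) → c:[0]  free=[F...............]
after create(a) → a:[1], c:[0]  free=[FF..............]
after create(d) → a:[1], c:[0], d:[2]  free=[FFF.............]
after append(c, 3) → a:[1], c:[0, 3, 4, 5], d:[2]  free=[FFFFFF..........]
after append(a, 3) → a:[1, 6, 7, 8], c:[0, 3, 4, 5], d:[2]  free=[FFFFFFFFF.......]
after unlink(c) → a:[1, 6, 7, 8], d:[2]  free=[.FF...FFF.......]
after unlink(d) → a:[1, 6, 7, 8]  free=[.F....FFF.......]
after unlink(a) →   free=[................]
after create(a) → a:[0]  free=[F...............]
after create(d) → a:[0], d:[1]  free=[FF..............]

bitmap = FF..............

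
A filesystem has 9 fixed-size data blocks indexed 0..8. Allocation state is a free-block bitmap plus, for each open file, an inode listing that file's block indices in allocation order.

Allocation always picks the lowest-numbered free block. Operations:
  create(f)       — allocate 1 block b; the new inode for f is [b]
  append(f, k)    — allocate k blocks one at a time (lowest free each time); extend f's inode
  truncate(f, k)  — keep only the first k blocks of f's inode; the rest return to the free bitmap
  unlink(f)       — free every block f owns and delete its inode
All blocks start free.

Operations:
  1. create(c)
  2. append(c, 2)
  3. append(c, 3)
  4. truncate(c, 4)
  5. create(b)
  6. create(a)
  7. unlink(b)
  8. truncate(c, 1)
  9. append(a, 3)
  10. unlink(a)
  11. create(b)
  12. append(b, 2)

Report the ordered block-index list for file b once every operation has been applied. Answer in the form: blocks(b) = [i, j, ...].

after create(c) → c:[0]  free=[F........]
after append(c, 2) → c:[0, 1, 2]  free=[FFF......]
after append(c, 3) → c:[0, 1, 2, 3, 4, 5]  free=[FFFFFF...]
after truncate(c, 4) → c:[0, 1, 2, 3]  free=[FFFF.....]
after create(b) → b:[4], c:[0, 1, 2, 3]  free=[FFFFF....]
after create(a) → a:[5], b:[4], c:[0, 1, 2, 3]  free=[FFFFFF...]
after unlink(b) → a:[5], c:[0, 1, 2, 3]  free=[FFFF.F...]
after truncate(c, 1) → a:[5], c:[0]  free=[F....F...]
after append(a, 3) → a:[5, 1, 2, 3], c:[0]  free=[FFFF.F...]
after unlink(a) → c:[0]  free=[F........]
after create(b) → b:[1], c:[0]  free=[FF.......]
after append(b, 2) → b:[1, 2, 3], c:[0]  free=[FFFF.....]

blocks(b) = [1, 2, 3]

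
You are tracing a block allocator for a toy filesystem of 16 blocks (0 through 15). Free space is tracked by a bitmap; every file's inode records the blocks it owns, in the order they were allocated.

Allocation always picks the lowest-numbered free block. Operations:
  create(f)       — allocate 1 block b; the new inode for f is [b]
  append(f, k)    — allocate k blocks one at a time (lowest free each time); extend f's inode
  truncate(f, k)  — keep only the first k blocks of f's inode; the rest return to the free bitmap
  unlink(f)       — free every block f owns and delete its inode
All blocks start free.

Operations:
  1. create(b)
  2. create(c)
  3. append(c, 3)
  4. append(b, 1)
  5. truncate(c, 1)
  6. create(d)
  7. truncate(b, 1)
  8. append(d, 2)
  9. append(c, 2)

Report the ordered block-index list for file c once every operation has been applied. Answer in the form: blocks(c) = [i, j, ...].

after create(b) → b:[0]  free=[F...............]
after create(c) → b:[0], c:[1]  free=[FF..............]
after append(c, 3) → b:[0], c:[1, 2, 3, 4]  free=[FFFFF...........]
after append(b, 1) → b:[0, 5], c:[1, 2, 3, 4]  free=[FFFFFF..........]
after truncate(c, 1) → b:[0, 5], c:[1]  free=[FF...F..........]
after create(d) → b:[0, 5], c:[1], d:[2]  free=[FFF..F..........]
after truncate(b, 1) → b:[0], c:[1], d:[2]  free=[FFF.............]
after append(d, 2) → b:[0], c:[1], d:[2, 3, 4]  free=[FFFFF...........]
after append(c, 2) → b:[0], c:[1, 5, 6], d:[2, 3, 4]  free=[FFFFFFF.........]

blocks(c) = [1, 5, 6]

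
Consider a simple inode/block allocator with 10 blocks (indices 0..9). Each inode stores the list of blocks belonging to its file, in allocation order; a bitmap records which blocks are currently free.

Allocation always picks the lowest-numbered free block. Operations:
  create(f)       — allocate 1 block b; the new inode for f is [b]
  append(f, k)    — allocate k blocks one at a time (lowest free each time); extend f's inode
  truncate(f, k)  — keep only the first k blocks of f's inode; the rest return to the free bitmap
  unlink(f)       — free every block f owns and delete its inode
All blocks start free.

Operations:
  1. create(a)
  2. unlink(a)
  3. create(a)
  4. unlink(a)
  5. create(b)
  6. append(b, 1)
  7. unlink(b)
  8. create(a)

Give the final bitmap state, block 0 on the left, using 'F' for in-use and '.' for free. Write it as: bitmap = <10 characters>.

after create(a) → a:[0]  free=[F.........]
after unlink(a) →   free=[..........]
after create(a) → a:[0]  free=[F.........]
after unlink(a) →   free=[..........]
after create(b) → b:[0]  free=[F.........]
after append(b, 1) → b:[0, 1]  free=[FF........]
after unlink(b) →   free=[..........]
after create(a) → a:[0]  free=[F.........]

bitmap = F.........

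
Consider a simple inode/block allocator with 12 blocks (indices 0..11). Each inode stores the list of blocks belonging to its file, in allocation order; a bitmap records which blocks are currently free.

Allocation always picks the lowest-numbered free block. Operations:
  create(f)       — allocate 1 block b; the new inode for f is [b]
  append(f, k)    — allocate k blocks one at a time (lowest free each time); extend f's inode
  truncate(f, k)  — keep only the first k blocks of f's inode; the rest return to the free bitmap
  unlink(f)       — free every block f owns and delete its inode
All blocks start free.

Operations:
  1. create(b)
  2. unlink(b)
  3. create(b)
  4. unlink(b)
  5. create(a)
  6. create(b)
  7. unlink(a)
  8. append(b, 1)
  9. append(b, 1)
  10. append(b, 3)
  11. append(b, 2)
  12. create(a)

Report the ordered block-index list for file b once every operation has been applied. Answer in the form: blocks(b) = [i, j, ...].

[1] create(b) — b=0 (map F...........)
[2] unlink(b) —  (map ............)
[3] create(b) — b=0 (map F...........)
[4] unlink(b) —  (map ............)
[5] create(a) — a=0 (map F...........)
[6] create(b) — a=0 b=1 (map FF..........)
[7] unlink(a) — b=1 (map .F..........)
[8] append(b, 1) — b=1,0 (map FF..........)
[9] append(b, 1) — b=1,0,2 (map FFF.........)
[10] append(b, 3) — b=1,0,2,3,4,5 (map FFFFFF......)
[11] append(b, 2) — b=1,0,2,3,4,5,6,7 (map FFFFFFFF....)
[12] create(a) — a=8 b=1,0,2,3,4,5,6,7 (map FFFFFFFFF...)

blocks(b) = [1, 0, 2, 3, 4, 5, 6, 7]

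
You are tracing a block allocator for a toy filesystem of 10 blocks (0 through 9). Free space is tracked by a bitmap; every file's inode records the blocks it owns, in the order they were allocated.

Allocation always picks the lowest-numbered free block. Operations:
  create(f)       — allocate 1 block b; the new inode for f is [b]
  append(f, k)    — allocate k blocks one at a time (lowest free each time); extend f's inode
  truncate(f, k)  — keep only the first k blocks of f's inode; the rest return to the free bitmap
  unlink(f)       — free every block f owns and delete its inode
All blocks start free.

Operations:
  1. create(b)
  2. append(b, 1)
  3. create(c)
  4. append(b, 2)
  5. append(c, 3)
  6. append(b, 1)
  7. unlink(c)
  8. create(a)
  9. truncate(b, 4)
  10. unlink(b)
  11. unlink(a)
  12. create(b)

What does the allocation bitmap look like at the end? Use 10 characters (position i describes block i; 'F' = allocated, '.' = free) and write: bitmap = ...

bitmap = F.........

after create(b) → b:[0]  free=[F.........]
after append(b, 1) → b:[0, 1]  free=[FF........]
after create(c) → b:[0, 1], c:[2]  free=[FFF.......]
after append(b, 2) → b:[0, 1, 3, 4], c:[2]  free=[FFFFF.....]
after append(c, 3) → b:[0, 1, 3, 4], c:[2, 5, 6, 7]  free=[FFFFFFFF..]
after append(b, 1) → b:[0, 1, 3, 4, 8], c:[2, 5, 6, 7]  free=[FFFFFFFFF.]
after unlink(c) → b:[0, 1, 3, 4, 8]  free=[FF.FF...F.]
after create(a) → a:[2], b:[0, 1, 3, 4, 8]  free=[FFFFF...F.]
after truncate(b, 4) → a:[2], b:[0, 1, 3, 4]  free=[FFFFF.....]
after unlink(b) → a:[2]  free=[..F.......]
after unlink(a) →   free=[..........]
after create(b) → b:[0]  free=[F.........]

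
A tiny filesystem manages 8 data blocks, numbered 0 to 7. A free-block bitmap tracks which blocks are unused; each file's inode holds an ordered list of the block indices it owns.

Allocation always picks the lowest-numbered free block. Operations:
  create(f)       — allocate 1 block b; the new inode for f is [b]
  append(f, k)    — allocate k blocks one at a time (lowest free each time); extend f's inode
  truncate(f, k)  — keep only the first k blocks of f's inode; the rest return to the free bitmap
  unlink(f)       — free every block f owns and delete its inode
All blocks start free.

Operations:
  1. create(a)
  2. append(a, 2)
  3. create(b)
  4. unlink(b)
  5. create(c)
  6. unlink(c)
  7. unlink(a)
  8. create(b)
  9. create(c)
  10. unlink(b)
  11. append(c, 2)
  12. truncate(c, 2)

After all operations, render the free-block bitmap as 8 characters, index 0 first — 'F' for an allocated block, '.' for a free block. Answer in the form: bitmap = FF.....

bitmap = FF......

[1] create(a) — a=0 (map F.......)
[2] append(a, 2) — a=0,1,2 (map FFF.....)
[3] create(b) — a=0,1,2 b=3 (map FFFF....)
[4] unlink(b) — a=0,1,2 (map FFF.....)
[5] create(c) — a=0,1,2 c=3 (map FFFF....)
[6] unlink(c) — a=0,1,2 (map FFF.....)
[7] unlink(a) —  (map ........)
[8] create(b) — b=0 (map F.......)
[9] create(c) — b=0 c=1 (map FF......)
[10] unlink(b) — c=1 (map .F......)
[11] append(c, 2) — c=1,0,2 (map FFF.....)
[12] truncate(c, 2) — c=1,0 (map FF......)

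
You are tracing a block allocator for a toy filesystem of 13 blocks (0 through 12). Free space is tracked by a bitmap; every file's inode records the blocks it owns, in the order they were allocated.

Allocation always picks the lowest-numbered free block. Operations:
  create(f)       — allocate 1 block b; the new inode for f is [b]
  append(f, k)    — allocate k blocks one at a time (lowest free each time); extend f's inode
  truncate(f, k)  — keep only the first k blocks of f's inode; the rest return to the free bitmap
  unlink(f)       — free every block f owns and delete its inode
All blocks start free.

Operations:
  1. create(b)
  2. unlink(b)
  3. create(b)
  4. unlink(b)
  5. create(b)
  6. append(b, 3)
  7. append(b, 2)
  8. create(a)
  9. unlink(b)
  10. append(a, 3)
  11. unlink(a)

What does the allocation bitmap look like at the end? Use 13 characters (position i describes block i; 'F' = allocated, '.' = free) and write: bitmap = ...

bitmap = .............

after create(b) → b:[0]  free=[F............]
after unlink(b) →   free=[.............]
after create(b) → b:[0]  free=[F............]
after unlink(b) →   free=[.............]
after create(b) → b:[0]  free=[F............]
after append(b, 3) → b:[0, 1, 2, 3]  free=[FFFF.........]
after append(b, 2) → b:[0, 1, 2, 3, 4, 5]  free=[FFFFFF.......]
after create(a) → a:[6], b:[0, 1, 2, 3, 4, 5]  free=[FFFFFFF......]
after unlink(b) → a:[6]  free=[......F......]
after append(a, 3) → a:[6, 0, 1, 2]  free=[FFF...F......]
after unlink(a) →   free=[.............]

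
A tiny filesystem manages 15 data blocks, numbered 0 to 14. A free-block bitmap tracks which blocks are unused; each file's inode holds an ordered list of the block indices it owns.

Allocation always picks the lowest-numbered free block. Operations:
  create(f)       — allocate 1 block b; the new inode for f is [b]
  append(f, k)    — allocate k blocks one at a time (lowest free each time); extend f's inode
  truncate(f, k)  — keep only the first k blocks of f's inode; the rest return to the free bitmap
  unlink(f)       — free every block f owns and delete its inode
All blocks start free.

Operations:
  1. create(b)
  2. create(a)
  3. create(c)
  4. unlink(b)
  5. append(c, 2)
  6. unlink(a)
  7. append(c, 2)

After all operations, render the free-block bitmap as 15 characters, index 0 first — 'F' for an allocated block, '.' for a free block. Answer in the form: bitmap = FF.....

  1. create(b)  ⇒  F..............  {b→[0]}
  2. create(a)  ⇒  FF.............  {a→[1]; b→[0]}
  3. create(c)  ⇒  FFF............  {a→[1]; b→[0]; c→[2]}
  4. unlink(b)  ⇒  .FF............  {a→[1]; c→[2]}
  5. append(c, 2)  ⇒  FFFF...........  {a→[1]; c→[2, 0, 3]}
  6. unlink(a)  ⇒  F.FF...........  {c→[2, 0, 3]}
  7. append(c, 2)  ⇒  FFFFF..........  {c→[2, 0, 3, 1, 4]}

bitmap = FFFFF..........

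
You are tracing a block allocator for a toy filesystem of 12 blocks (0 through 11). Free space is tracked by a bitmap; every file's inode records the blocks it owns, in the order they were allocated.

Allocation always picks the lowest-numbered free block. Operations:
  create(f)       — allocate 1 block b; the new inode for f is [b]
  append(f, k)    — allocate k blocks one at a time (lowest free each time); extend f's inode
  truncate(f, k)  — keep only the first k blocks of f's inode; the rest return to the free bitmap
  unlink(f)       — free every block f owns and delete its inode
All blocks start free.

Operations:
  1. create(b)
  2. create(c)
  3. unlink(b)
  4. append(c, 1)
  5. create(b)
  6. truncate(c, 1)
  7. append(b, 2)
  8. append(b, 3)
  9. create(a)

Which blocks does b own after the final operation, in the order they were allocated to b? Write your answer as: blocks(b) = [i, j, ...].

blocks(b) = [2, 0, 3, 4, 5, 6]

after create(b) → b:[0]  free=[F...........]
after create(c) → b:[0], c:[1]  free=[FF..........]
after unlink(b) → c:[1]  free=[.F..........]
after append(c, 1) → c:[1, 0]  free=[FF..........]
after create(b) → b:[2], c:[1, 0]  free=[FFF.........]
after truncate(c, 1) → b:[2], c:[1]  free=[.FF.........]
after append(b, 2) → b:[2, 0, 3], c:[1]  free=[FFFF........]
after append(b, 3) → b:[2, 0, 3, 4, 5, 6], c:[1]  free=[FFFFFFF.....]
after create(a) → a:[7], b:[2, 0, 3, 4, 5, 6], c:[1]  free=[FFFFFFFF....]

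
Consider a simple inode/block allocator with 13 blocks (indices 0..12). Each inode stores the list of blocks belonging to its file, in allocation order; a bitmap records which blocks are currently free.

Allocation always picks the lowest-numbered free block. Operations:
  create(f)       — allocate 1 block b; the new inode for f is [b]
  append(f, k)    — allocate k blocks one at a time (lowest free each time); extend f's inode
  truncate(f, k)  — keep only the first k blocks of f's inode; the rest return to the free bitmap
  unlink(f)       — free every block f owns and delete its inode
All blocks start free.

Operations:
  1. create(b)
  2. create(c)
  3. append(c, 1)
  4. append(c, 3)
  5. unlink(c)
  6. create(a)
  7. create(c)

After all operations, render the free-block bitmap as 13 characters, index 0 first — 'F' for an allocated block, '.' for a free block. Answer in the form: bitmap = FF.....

  1. create(b)  ⇒  F............  {b→[0]}
  2. create(c)  ⇒  FF...........  {b→[0]; c→[1]}
  3. append(c, 1)  ⇒  FFF..........  {b→[0]; c→[1, 2]}
  4. append(c, 3)  ⇒  FFFFFF.......  {b→[0]; c→[1, 2, 3, 4, 5]}
  5. unlink(c)  ⇒  F............  {b→[0]}
  6. create(a)  ⇒  FF...........  {a→[1]; b→[0]}
  7. create(c)  ⇒  FFF..........  {a→[1]; b→[0]; c→[2]}

bitmap = FFF..........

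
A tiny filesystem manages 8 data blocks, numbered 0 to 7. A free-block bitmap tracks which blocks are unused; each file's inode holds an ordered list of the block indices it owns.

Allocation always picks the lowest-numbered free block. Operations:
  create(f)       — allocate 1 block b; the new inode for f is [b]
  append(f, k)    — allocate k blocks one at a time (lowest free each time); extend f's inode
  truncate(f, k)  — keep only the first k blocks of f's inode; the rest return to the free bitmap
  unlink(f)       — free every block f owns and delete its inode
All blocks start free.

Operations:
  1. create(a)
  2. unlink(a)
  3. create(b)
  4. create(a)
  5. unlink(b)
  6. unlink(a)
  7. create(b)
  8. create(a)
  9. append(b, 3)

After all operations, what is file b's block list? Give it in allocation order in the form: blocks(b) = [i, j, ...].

blocks(b) = [0, 2, 3, 4]

create(a): bitmap=F....... | a=[0]
unlink(a): bitmap=........ | 
create(b): bitmap=F....... | b=[0]
create(a): bitmap=FF...... | a=[1] b=[0]
unlink(b): bitmap=.F...... | a=[1]
unlink(a): bitmap=........ | 
create(b): bitmap=F....... | b=[0]
create(a): bitmap=FF...... | a=[1] b=[0]
append(b, 3): bitmap=FFFFF... | a=[1] b=[0, 2, 3, 4]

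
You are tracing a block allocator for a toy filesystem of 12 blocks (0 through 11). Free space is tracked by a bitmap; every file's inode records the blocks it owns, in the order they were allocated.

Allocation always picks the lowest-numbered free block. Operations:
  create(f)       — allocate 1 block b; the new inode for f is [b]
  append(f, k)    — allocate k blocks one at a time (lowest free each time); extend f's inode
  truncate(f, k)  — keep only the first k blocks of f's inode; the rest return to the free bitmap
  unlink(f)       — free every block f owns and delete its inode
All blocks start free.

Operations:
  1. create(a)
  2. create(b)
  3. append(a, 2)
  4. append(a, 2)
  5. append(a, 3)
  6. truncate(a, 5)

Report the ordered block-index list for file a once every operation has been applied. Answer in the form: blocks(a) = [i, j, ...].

[1] create(a) — a=0 (map F...........)
[2] create(b) — a=0 b=1 (map FF..........)
[3] append(a, 2) — a=0,2,3 b=1 (map FFFF........)
[4] append(a, 2) — a=0,2,3,4,5 b=1 (map FFFFFF......)
[5] append(a, 3) — a=0,2,3,4,5,6,7,8 b=1 (map FFFFFFFFF...)
[6] truncate(a, 5) — a=0,2,3,4,5 b=1 (map FFFFFF......)

blocks(a) = [0, 2, 3, 4, 5]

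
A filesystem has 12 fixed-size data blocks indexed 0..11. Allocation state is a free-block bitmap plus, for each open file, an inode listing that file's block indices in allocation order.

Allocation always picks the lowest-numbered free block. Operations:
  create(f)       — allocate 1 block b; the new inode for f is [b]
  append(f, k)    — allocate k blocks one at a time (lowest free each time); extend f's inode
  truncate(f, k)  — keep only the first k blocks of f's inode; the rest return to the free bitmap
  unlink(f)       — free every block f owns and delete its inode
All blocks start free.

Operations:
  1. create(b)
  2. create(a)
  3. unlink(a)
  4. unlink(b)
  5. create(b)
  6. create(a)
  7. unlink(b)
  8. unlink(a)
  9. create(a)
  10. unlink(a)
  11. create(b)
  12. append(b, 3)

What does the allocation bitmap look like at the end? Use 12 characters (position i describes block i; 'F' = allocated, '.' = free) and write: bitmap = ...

after create(b) → b:[0]  free=[F...........]
after create(a) → a:[1], b:[0]  free=[FF..........]
after unlink(a) → b:[0]  free=[F...........]
after unlink(b) →   free=[............]
after create(b) → b:[0]  free=[F...........]
after create(a) → a:[1], b:[0]  free=[FF..........]
after unlink(b) → a:[1]  free=[.F..........]
after unlink(a) →   free=[............]
after create(a) → a:[0]  free=[F...........]
after unlink(a) →   free=[............]
after create(b) → b:[0]  free=[F...........]
after append(b, 3) → b:[0, 1, 2, 3]  free=[FFFF........]

bitmap = FFFF........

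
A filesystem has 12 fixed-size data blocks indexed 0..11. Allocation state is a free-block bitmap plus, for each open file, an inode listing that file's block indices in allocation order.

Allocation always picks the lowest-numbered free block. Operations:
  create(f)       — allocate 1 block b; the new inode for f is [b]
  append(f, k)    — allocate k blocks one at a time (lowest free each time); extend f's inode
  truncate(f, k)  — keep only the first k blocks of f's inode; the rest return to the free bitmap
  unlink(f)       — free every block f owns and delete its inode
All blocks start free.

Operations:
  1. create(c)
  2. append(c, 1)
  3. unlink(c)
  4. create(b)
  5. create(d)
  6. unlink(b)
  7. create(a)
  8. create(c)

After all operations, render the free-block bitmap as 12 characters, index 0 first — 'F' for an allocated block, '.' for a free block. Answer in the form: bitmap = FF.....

  1. create(c)  ⇒  F...........  {c→[0]}
  2. append(c, 1)  ⇒  FF..........  {c→[0, 1]}
  3. unlink(c)  ⇒  ............  {}
  4. create(b)  ⇒  F...........  {b→[0]}
  5. create(d)  ⇒  FF..........  {b→[0]; d→[1]}
  6. unlink(b)  ⇒  .F..........  {d→[1]}
  7. create(a)  ⇒  FF..........  {a→[0]; d→[1]}
  8. create(c)  ⇒  FFF.........  {a→[0]; c→[2]; d→[1]}

bitmap = FFF.........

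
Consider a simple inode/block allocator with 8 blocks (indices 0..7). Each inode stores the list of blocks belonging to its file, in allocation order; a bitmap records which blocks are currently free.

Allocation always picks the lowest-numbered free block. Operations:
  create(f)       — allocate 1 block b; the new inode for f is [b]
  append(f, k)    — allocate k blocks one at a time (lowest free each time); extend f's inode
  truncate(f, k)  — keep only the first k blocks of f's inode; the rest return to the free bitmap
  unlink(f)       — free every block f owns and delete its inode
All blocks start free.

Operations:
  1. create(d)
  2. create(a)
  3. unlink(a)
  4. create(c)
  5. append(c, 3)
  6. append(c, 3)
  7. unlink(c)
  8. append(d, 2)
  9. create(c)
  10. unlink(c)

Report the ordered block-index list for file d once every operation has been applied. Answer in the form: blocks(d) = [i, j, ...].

create(d): bitmap=F....... | d=[0]
create(a): bitmap=FF...... | a=[1] d=[0]
unlink(a): bitmap=F....... | d=[0]
create(c): bitmap=FF...... | c=[1] d=[0]
append(c, 3): bitmap=FFFFF... | c=[1, 2, 3, 4] d=[0]
append(c, 3): bitmap=FFFFFFFF | c=[1, 2, 3, 4, 5, 6, 7] d=[0]
unlink(c): bitmap=F....... | d=[0]
append(d, 2): bitmap=FFF..... | d=[0, 1, 2]
create(c): bitmap=FFFF.... | c=[3] d=[0, 1, 2]
unlink(c): bitmap=FFF..... | d=[0, 1, 2]

blocks(d) = [0, 1, 2]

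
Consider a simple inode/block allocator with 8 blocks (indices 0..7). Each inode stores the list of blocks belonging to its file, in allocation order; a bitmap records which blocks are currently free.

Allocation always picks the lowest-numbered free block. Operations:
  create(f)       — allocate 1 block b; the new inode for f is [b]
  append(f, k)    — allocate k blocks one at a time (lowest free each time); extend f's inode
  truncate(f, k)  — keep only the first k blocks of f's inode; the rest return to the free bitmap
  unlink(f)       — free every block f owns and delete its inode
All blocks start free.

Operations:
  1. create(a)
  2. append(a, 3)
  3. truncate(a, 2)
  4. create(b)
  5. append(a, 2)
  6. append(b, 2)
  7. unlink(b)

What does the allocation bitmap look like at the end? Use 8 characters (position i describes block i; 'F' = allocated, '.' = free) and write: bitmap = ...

  1. create(a)  ⇒  F.......  {a→[0]}
  2. append(a, 3)  ⇒  FFFF....  {a→[0, 1, 2, 3]}
  3. truncate(a, 2)  ⇒  FF......  {a→[0, 1]}
  4. create(b)  ⇒  FFF.....  {a→[0, 1]; b→[2]}
  5. append(a, 2)  ⇒  FFFFF...  {a→[0, 1, 3, 4]; b→[2]}
  6. append(b, 2)  ⇒  FFFFFFF.  {a→[0, 1, 3, 4]; b→[2, 5, 6]}
  7. unlink(b)  ⇒  FF.FF...  {a→[0, 1, 3, 4]}

bitmap = FF.FF...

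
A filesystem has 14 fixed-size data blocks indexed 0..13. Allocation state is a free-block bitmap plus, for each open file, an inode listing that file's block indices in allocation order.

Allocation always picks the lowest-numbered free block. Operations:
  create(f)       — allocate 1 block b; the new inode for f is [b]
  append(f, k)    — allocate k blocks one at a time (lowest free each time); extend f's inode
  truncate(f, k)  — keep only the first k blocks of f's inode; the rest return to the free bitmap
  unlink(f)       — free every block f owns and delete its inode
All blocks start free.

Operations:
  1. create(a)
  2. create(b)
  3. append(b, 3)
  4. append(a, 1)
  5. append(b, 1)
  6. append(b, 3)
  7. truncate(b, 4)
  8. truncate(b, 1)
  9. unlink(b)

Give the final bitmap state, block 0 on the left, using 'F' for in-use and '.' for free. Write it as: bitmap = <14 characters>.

bitmap = F....F........

[1] create(a) — a=0 (map F.............)
[2] create(b) — a=0 b=1 (map FF............)
[3] append(b, 3) — a=0 b=1,2,3,4 (map FFFFF.........)
[4] append(a, 1) — a=0,5 b=1,2,3,4 (map FFFFFF........)
[5] append(b, 1) — a=0,5 b=1,2,3,4,6 (map FFFFFFF.......)
[6] append(b, 3) — a=0,5 b=1,2,3,4,6,7,8,9 (map FFFFFFFFFF....)
[7] truncate(b, 4) — a=0,5 b=1,2,3,4 (map FFFFFF........)
[8] truncate(b, 1) — a=0,5 b=1 (map FF...F........)
[9] unlink(b) — a=0,5 (map F....F........)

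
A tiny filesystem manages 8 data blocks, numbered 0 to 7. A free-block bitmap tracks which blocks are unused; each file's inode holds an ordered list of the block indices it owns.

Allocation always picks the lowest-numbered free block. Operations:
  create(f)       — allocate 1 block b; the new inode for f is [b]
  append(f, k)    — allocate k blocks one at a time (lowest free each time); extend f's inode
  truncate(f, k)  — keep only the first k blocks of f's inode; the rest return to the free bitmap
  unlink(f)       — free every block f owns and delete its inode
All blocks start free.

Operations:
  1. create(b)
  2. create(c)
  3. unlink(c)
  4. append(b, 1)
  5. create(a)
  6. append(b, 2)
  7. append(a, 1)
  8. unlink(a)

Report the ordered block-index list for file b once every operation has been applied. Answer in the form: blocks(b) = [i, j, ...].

  1. create(b)  ⇒  F.......  {b→[0]}
  2. create(c)  ⇒  FF......  {b→[0]; c→[1]}
  3. unlink(c)  ⇒  F.......  {b→[0]}
  4. append(b, 1)  ⇒  FF......  {b→[0, 1]}
  5. create(a)  ⇒  FFF.....  {a→[2]; b→[0, 1]}
  6. append(b, 2)  ⇒  FFFFF...  {a→[2]; b→[0, 1, 3, 4]}
  7. append(a, 1)  ⇒  FFFFFF..  {a→[2, 5]; b→[0, 1, 3, 4]}
  8. unlink(a)  ⇒  FF.FF...  {b→[0, 1, 3, 4]}

blocks(b) = [0, 1, 3, 4]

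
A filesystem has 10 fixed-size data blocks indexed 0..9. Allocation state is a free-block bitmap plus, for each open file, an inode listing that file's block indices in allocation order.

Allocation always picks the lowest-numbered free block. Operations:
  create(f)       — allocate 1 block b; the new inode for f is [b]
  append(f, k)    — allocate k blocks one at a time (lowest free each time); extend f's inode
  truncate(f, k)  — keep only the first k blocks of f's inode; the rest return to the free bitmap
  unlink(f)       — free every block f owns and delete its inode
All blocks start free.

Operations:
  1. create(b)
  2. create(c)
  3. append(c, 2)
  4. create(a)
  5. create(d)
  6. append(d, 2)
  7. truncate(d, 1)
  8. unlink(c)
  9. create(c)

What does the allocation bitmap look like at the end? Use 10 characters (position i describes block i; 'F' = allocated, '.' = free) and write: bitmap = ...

bitmap = FF..FF....

[1] create(b) — b=0 (map F.........)
[2] create(c) — b=0 c=1 (map FF........)
[3] append(c, 2) — b=0 c=1,2,3 (map FFFF......)
[4] create(a) — a=4 b=0 c=1,2,3 (map FFFFF.....)
[5] create(d) — a=4 b=0 c=1,2,3 d=5 (map FFFFFF....)
[6] append(d, 2) — a=4 b=0 c=1,2,3 d=5,6,7 (map FFFFFFFF..)
[7] truncate(d, 1) — a=4 b=0 c=1,2,3 d=5 (map FFFFFF....)
[8] unlink(c) — a=4 b=0 d=5 (map F...FF....)
[9] create(c) — a=4 b=0 c=1 d=5 (map FF..FF....)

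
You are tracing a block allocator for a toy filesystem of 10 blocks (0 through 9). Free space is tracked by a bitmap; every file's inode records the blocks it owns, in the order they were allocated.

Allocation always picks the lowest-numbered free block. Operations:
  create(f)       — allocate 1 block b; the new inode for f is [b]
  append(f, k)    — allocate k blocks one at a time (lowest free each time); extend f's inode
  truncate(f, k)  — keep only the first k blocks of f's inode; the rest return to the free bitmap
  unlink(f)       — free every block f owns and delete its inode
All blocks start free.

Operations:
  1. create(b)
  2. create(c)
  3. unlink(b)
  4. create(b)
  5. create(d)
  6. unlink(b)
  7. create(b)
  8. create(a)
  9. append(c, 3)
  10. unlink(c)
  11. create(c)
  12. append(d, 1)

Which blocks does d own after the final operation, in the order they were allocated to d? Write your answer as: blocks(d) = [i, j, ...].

blocks(d) = [2, 4]

create(b): bitmap=F......... | b=[0]
create(c): bitmap=FF........ | b=[0] c=[1]
unlink(b): bitmap=.F........ | c=[1]
create(b): bitmap=FF........ | b=[0] c=[1]
create(d): bitmap=FFF....... | b=[0] c=[1] d=[2]
unlink(b): bitmap=.FF....... | c=[1] d=[2]
create(b): bitmap=FFF....... | b=[0] c=[1] d=[2]
create(a): bitmap=FFFF...... | a=[3] b=[0] c=[1] d=[2]
append(c, 3): bitmap=FFFFFFF... | a=[3] b=[0] c=[1, 4, 5, 6] d=[2]
unlink(c): bitmap=F.FF...... | a=[3] b=[0] d=[2]
create(c): bitmap=FFFF...... | a=[3] b=[0] c=[1] d=[2]
append(d, 1): bitmap=FFFFF..... | a=[3] b=[0] c=[1] d=[2, 4]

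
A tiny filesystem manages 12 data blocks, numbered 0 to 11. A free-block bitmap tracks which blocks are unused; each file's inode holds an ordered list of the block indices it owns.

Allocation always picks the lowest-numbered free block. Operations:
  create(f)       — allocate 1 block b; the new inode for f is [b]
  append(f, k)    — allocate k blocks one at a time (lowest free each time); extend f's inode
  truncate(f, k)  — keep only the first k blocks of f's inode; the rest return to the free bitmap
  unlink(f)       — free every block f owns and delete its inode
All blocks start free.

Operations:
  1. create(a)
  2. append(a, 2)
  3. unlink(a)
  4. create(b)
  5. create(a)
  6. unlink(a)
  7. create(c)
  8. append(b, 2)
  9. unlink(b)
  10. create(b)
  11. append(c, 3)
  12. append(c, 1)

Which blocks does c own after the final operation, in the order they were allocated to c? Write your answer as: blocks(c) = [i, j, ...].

blocks(c) = [1, 2, 3, 4, 5]

  1. create(a)  ⇒  F...........  {a→[0]}
  2. append(a, 2)  ⇒  FFF.........  {a→[0, 1, 2]}
  3. unlink(a)  ⇒  ............  {}
  4. create(b)  ⇒  F...........  {b→[0]}
  5. create(a)  ⇒  FF..........  {a→[1]; b→[0]}
  6. unlink(a)  ⇒  F...........  {b→[0]}
  7. create(c)  ⇒  FF..........  {b→[0]; c→[1]}
  8. append(b, 2)  ⇒  FFFF........  {b→[0, 2, 3]; c→[1]}
  9. unlink(b)  ⇒  .F..........  {c→[1]}
  10. create(b)  ⇒  FF..........  {b→[0]; c→[1]}
  11. append(c, 3)  ⇒  FFFFF.......  {b→[0]; c→[1, 2, 3, 4]}
  12. append(c, 1)  ⇒  FFFFFF......  {b→[0]; c→[1, 2, 3, 4, 5]}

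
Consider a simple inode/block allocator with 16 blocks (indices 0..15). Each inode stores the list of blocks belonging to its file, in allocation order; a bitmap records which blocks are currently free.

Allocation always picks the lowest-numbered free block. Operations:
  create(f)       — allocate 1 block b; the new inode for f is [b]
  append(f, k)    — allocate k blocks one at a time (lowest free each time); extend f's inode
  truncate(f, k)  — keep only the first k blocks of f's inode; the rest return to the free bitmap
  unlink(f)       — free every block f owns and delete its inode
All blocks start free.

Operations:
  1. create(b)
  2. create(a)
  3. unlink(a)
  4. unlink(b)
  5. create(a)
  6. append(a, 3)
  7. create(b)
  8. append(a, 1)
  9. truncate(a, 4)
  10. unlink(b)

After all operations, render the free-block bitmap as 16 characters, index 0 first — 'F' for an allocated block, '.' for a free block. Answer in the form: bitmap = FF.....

bitmap = FFFF............

[1] create(b) — b=0 (map F...............)
[2] create(a) — a=1 b=0 (map FF..............)
[3] unlink(a) — b=0 (map F...............)
[4] unlink(b) —  (map ................)
[5] create(a) — a=0 (map F...............)
[6] append(a, 3) — a=0,1,2,3 (map FFFF............)
[7] create(b) — a=0,1,2,3 b=4 (map FFFFF...........)
[8] append(a, 1) — a=0,1,2,3,5 b=4 (map FFFFFF..........)
[9] truncate(a, 4) — a=0,1,2,3 b=4 (map FFFFF...........)
[10] unlink(b) — a=0,1,2,3 (map FFFF............)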